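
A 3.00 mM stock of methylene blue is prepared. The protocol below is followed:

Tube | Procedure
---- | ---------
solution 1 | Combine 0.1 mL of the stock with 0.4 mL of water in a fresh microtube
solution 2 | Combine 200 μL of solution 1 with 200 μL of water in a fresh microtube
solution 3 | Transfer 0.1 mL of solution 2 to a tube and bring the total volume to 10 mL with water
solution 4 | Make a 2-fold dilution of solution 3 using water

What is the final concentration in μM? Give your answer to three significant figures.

Step 1: 0.1 mL + 0.4 mL = 0.5 mL total → factor 0.5/0.1 = 5
Step 2: 200 μL + 200 μL = 400 μL total → factor 400/200 = 2
Step 3: 0.1 mL brought to 10 mL → factor 10/0.1 = 100
Step 4: 2-fold → factor 2
Overall dilution factor = 5 × 2 × 100 × 2 = 2000
Final = 3.00 mM / 2000 = 0.001500 mM = 1.50 μM

1.50 μM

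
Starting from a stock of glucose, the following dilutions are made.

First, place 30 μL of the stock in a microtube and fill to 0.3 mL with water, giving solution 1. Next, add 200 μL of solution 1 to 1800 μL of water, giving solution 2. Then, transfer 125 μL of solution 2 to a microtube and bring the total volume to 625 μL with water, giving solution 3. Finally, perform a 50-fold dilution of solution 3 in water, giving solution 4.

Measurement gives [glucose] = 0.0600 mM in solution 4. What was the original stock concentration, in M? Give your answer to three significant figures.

1.50 M

Step 1: 30 μL brought to 0.3 mL → factor 300/30 = 10
Step 2: 200 μL + 1800 μL = 2000 μL total → factor 2000/200 = 10
Step 3: 125 μL brought to 625 μL → factor 625/125 = 5
Step 4: 50-fold → factor 50
Overall dilution factor = 10 × 10 × 5 × 50 = 25000
Stock = 0.0600 mM × 25000 = 1500 mM = 1.50 M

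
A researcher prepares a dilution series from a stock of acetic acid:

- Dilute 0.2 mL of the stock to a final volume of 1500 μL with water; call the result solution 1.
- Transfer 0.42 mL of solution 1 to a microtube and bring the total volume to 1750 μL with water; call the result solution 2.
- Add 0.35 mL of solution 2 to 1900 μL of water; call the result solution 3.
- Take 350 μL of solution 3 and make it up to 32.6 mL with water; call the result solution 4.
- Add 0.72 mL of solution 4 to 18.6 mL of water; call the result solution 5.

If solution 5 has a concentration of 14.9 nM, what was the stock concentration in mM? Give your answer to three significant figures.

Step 1: 0.2 mL brought to 1500 μL → factor 1.5/0.2 = 7.5
Step 2: 0.42 mL brought to 1750 μL → factor 1.75/0.42 = 4.1667
Step 3: 0.35 mL + 1900 μL = 2.25 mL total → factor 2.25/0.35 = 6.4286
Step 4: 350 μL brought to 32.6 mL → factor 32600/350 = 93.143
Step 5: 0.72 mL + 18.6 mL = 19.32 mL total → factor 19.32/0.72 = 26.833
Overall dilution factor = 7.5 × 4.1667 × 6.4286 × 93.143 × 26.833 = 5.021 × 10^5
Stock = 14.9 nM × 5.021 × 10^5 = 7.481 × 10^6 nM = 7.48 mM

7.48 mM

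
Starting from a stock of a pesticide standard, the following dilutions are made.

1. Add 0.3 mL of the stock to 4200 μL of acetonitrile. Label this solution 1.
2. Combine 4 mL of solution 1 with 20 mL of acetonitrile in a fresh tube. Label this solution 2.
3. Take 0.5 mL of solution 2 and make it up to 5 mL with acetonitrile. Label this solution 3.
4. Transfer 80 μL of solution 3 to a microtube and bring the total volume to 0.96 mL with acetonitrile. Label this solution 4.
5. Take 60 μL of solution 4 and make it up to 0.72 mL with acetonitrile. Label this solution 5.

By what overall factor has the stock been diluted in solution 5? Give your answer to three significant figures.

1.30 × 10^5

Step 1: 0.3 mL + 4200 μL = 4.5 mL total → factor 4.5/0.3 = 15
Step 2: 4 mL + 20 mL = 24 mL total → factor 24/4 = 6
Step 3: 0.5 mL brought to 5 mL → factor 5/0.5 = 10
Step 4: 80 μL brought to 0.96 mL → factor 960/80 = 12
Step 5: 60 μL brought to 0.72 mL → factor 720/60 = 12
Overall dilution factor = 15 × 6 × 10 × 12 × 12 = 1.296 × 10^5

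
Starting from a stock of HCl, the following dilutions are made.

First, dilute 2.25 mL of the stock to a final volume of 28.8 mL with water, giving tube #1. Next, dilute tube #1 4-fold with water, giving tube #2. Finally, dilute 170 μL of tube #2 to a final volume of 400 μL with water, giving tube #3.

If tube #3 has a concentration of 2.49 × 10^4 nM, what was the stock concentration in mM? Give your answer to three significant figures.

Step 1: 2.25 mL brought to 28.8 mL → factor 28.8/2.25 = 12.8
Step 2: 4-fold → factor 4
Step 3: 170 μL brought to 400 μL → factor 400/170 = 2.3529
Overall dilution factor = 12.8 × 4 × 2.3529 = 120.47
Stock = 2.49 × 10^4 nM × 120.47 = 3.000 × 10^6 nM = 3.00 mM

3.00 mM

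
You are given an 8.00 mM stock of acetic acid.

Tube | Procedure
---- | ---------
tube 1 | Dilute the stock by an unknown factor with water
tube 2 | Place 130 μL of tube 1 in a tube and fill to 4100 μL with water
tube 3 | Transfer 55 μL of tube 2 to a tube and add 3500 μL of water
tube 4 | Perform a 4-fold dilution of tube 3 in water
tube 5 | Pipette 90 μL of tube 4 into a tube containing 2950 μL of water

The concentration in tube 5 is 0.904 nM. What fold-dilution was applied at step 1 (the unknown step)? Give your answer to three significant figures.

Step 1: unknown factor x
Step 2: 130 μL brought to 4100 μL → factor 4100/130 = 31.538
Step 3: 55 μL + 3500 μL = 3555 μL total → factor 3555/55 = 64.636
Step 4: 4-fold → factor 4
Step 5: 90 μL + 2950 μL = 3040 μL total → factor 3040/90 = 33.778
Product of known-step factors = 2.7543 × 10^5
Overall factor = 8.00 mM / (0.904 nM) = 8.8496 × 10^6
x = 8.8496 × 10^6 / 2.7543 × 10^5 = 32.1

32.1-fold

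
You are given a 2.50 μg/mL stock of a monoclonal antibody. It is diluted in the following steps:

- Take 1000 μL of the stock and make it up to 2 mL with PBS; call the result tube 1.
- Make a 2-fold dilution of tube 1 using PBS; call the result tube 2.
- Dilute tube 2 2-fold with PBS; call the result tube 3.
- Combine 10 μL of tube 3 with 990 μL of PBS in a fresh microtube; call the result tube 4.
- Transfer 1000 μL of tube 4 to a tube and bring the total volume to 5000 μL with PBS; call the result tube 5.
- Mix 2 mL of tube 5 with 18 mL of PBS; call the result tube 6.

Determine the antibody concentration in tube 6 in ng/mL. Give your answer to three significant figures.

Step 1: 1000 μL brought to 2 mL → factor 2000/1000 = 2
Step 2: 2-fold → factor 2
Step 3: 2-fold → factor 2
Step 4: 10 μL + 990 μL = 1000 μL total → factor 1000/10 = 100
Step 5: 1000 μL brought to 5000 μL → factor 5000/1000 = 5
Step 6: 2 mL + 18 mL = 20 mL total → factor 20/2 = 10
Overall dilution factor = 2 × 2 × 2 × 100 × 5 × 10 = 40000
Final = 2.50 μg/mL / 40000 = 6.250 × 10^-5 μg/mL = 0.0625 ng/mL

0.0625 ng/mL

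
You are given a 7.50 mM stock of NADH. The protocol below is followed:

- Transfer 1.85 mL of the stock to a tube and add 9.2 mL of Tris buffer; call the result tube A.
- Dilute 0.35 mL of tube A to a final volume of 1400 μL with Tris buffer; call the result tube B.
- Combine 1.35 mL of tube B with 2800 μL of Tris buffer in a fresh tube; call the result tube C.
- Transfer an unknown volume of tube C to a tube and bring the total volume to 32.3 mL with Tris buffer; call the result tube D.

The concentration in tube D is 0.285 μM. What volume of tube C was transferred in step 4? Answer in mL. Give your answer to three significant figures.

0.0901 mL

Step 1: 1.85 mL + 9.2 mL = 11.05 mL total → factor 11.05/1.85 = 5.973
Step 2: 0.35 mL brought to 1400 μL → factor 1.4/0.35 = 4
Step 3: 1.35 mL + 2800 μL = 4.15 mL total → factor 4.15/1.35 = 3.0741
Step 4: v brought to 32.3 mL → factor = 32.3 mL/v
Product of known-step factors = 73.445
Overall factor = 7.50 mM / (0.285 μM) = 26316
Step-4 factor = 26316 / 73.445 = 358.3
v = 32.3 mL / 358.3 = 0.0901 mL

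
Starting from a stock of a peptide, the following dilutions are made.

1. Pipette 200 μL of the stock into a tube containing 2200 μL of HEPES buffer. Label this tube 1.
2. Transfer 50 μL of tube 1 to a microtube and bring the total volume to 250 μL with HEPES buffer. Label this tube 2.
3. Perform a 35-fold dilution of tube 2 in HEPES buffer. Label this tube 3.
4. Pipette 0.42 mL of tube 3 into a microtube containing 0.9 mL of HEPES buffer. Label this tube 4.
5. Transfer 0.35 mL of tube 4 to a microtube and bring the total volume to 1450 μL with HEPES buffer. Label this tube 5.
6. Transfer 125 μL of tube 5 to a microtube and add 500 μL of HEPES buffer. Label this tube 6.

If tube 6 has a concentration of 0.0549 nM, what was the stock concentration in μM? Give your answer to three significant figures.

7.51 μM

Step 1: 200 μL + 2200 μL = 2400 μL total → factor 2400/200 = 12
Step 2: 50 μL brought to 250 μL → factor 250/50 = 5
Step 3: 35-fold → factor 35
Step 4: 0.42 mL + 0.9 mL = 1.32 mL total → factor 1.32/0.42 = 3.1429
Step 5: 0.35 mL brought to 1450 μL → factor 1.45/0.35 = 4.1429
Step 6: 125 μL + 500 μL = 625 μL total → factor 625/125 = 5
Overall dilution factor = 12 × 5 × 35 × 3.1429 × 4.1429 × 5 = 1.3671 × 10^5
Stock = 0.0549 nM × 1.3671 × 10^5 = 7506 nM = 7.51 μM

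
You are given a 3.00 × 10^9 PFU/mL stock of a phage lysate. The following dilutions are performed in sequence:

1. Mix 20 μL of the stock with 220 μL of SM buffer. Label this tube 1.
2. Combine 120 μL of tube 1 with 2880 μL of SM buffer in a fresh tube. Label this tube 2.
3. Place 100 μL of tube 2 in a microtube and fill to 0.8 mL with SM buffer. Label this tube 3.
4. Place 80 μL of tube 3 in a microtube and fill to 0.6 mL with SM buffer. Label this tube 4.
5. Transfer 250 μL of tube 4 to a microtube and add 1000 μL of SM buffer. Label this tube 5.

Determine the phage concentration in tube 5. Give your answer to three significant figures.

3.33 × 10^4 PFU/mL

Step 1: 20 μL + 220 μL = 240 μL total → factor 240/20 = 12
Step 2: 120 μL + 2880 μL = 3000 μL total → factor 3000/120 = 25
Step 3: 100 μL brought to 0.8 mL → factor 800/100 = 8
Step 4: 80 μL brought to 0.6 mL → factor 600/80 = 7.5
Step 5: 250 μL + 1000 μL = 1250 μL total → factor 1250/250 = 5
Overall dilution factor = 12 × 25 × 8 × 7.5 × 5 = 90000
Final = 3.00 × 10^9 PFU/mL / 90000 = 3.33 × 10^4 PFU/mL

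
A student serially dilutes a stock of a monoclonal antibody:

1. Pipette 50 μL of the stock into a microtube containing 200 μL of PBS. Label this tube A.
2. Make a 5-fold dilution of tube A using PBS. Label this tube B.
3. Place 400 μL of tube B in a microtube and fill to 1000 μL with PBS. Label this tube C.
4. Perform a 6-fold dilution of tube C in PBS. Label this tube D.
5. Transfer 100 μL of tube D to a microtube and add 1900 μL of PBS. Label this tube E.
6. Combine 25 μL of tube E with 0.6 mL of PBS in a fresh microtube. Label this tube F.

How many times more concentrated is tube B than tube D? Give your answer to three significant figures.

Step 1: 50 μL + 200 μL = 250 μL total → factor 250/50 = 5
Step 2: 5-fold → factor 5
Step 3: 400 μL brought to 1000 μL → factor 1000/400 = 2.5
Step 4: 6-fold → factor 6
Dilution factor to tube B = 25; to tube D = 375
[tube B]/[tube D] = (factor to tube D)/(factor to tube B) = 375/25 = 15.0

15.0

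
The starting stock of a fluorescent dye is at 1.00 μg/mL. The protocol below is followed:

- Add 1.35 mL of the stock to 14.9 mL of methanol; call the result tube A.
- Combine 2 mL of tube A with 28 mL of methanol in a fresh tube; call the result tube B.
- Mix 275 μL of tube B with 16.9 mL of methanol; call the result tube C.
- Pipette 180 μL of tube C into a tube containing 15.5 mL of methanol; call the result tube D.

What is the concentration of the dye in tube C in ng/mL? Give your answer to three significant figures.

Step 1: 1.35 mL + 14.9 mL = 16.25 mL total → factor 16.25/1.35 = 12.037
Step 2: 2 mL + 28 mL = 30 mL total → factor 30/2 = 15
Step 3: 275 μL + 16.9 mL = 17175 μL total → factor 17175/275 = 62.455
Dilution factor through tube C = 12.037 × 15 × 62.455 = 11277
[tube C] = 1.00 μg/mL / 11277 = 8.868 × 10^-5 μg/mL = 0.0887 ng/mL

0.0887 ng/mL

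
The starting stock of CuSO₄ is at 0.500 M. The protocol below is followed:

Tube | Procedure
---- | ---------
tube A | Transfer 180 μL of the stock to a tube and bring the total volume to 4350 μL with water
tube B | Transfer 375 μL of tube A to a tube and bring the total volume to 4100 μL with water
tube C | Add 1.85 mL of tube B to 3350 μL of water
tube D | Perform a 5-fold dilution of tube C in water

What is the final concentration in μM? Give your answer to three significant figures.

135 μM

Step 1: 180 μL brought to 4350 μL → factor 4350/180 = 24.167
Step 2: 375 μL brought to 4100 μL → factor 4100/375 = 10.933
Step 3: 1.85 mL + 3350 μL = 5.2 mL total → factor 5.2/1.85 = 2.8108
Step 4: 5-fold → factor 5
Overall dilution factor = 24.167 × 10.933 × 2.8108 × 5 = 3713.4
Final = 0.500 M / 3713.4 = 0.0001346 M = 135 μM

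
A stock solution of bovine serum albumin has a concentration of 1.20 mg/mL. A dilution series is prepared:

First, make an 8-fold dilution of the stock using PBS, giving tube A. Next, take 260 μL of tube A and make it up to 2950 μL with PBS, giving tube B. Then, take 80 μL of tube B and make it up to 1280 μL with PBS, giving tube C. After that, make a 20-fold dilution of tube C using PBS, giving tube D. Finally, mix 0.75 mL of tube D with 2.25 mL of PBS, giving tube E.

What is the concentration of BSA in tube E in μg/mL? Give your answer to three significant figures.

Step 1: 8-fold → factor 8
Step 2: 260 μL brought to 2950 μL → factor 2950/260 = 11.346
Step 3: 80 μL brought to 1280 μL → factor 1280/80 = 16
Step 4: 20-fold → factor 20
Step 5: 0.75 mL + 2.25 mL = 3 mL total → factor 3/0.75 = 4
Overall dilution factor = 8 × 11.346 × 16 × 20 × 4 = 1.1618 × 10^5
Final = 1.20 mg/mL / 1.1618 × 10^5 = 1.033 × 10^-5 mg/mL = 0.0103 μg/mL

0.0103 μg/mL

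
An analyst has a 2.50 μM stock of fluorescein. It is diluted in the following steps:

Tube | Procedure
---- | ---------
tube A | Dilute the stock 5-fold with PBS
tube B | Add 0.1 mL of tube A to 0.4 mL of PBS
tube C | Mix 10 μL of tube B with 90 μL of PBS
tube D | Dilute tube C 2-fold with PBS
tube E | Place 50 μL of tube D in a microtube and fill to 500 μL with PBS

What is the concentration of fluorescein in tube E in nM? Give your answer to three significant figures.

Step 1: 5-fold → factor 5
Step 2: 0.1 mL + 0.4 mL = 0.5 mL total → factor 0.5/0.1 = 5
Step 3: 10 μL + 90 μL = 100 μL total → factor 100/10 = 10
Step 4: 2-fold → factor 2
Step 5: 50 μL brought to 500 μL → factor 500/50 = 10
Overall dilution factor = 5 × 5 × 10 × 2 × 10 = 5000
Final = 2.50 μM / 5000 = 0.0005000 μM = 0.500 nM

0.500 nM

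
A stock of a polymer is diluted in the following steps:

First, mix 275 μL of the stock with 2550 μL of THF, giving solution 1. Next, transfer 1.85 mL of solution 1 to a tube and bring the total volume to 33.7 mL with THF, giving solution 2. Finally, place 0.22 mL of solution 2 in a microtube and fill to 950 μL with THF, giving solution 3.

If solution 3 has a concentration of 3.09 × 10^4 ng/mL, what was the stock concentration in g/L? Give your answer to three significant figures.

Step 1: 275 μL + 2550 μL = 2825 μL total → factor 2825/275 = 10.273
Step 2: 1.85 mL brought to 33.7 mL → factor 33.7/1.85 = 18.216
Step 3: 0.22 mL brought to 950 μL → factor 0.95/0.22 = 4.3182
Overall dilution factor = 10.273 × 18.216 × 4.3182 = 808.06
Stock = 3.09 × 10^4 ng/mL × 808.06 = 2.497 × 10^7 ng/mL = 25.0 g/L

25.0 g/L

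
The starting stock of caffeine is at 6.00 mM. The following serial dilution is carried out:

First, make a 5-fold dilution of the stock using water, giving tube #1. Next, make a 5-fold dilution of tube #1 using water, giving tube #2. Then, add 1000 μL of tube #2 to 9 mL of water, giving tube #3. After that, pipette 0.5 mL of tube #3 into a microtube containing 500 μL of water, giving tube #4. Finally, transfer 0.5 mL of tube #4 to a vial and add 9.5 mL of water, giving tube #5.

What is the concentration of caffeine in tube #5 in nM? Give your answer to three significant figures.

600 nM

Step 1: 5-fold → factor 5
Step 2: 5-fold → factor 5
Step 3: 1000 μL + 9 mL = 10000 μL total → factor 10000/1000 = 10
Step 4: 0.5 mL + 500 μL = 1 mL total → factor 1/0.5 = 2
Step 5: 0.5 mL + 9.5 mL = 10 mL total → factor 10/0.5 = 20
Overall dilution factor = 5 × 5 × 10 × 2 × 20 = 10000
Final = 6.00 mM / 10000 = 0.0006000 mM = 600 nM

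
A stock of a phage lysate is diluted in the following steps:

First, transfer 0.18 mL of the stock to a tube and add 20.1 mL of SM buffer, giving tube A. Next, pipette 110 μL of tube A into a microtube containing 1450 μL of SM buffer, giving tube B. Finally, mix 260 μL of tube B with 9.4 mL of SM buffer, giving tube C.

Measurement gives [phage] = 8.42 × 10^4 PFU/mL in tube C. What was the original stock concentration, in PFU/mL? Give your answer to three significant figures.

Step 1: 0.18 mL + 20.1 mL = 20.28 mL total → factor 20.28/0.18 = 112.67
Step 2: 110 μL + 1450 μL = 1560 μL total → factor 1560/110 = 14.182
Step 3: 260 μL + 9.4 mL = 9660 μL total → factor 9660/260 = 37.154
Overall dilution factor = 112.67 × 14.182 × 37.154 = 59365
Stock = 8.42 × 10^4 PFU/mL × 59365 = 5.00 × 10^9 PFU/mL

5.00 × 10^9 PFU/mL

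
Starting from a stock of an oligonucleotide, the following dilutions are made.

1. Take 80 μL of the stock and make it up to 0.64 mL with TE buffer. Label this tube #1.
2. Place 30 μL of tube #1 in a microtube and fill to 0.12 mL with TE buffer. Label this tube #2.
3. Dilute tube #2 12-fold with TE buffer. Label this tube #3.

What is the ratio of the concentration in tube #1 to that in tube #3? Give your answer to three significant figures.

Step 1: 80 μL brought to 0.64 mL → factor 640/80 = 8
Step 2: 30 μL brought to 0.12 mL → factor 120/30 = 4
Step 3: 12-fold → factor 12
Dilution factor to tube #1 = 8; to tube #3 = 384
[tube #1]/[tube #3] = (factor to tube #3)/(factor to tube #1) = 384/8 = 48.0

48.0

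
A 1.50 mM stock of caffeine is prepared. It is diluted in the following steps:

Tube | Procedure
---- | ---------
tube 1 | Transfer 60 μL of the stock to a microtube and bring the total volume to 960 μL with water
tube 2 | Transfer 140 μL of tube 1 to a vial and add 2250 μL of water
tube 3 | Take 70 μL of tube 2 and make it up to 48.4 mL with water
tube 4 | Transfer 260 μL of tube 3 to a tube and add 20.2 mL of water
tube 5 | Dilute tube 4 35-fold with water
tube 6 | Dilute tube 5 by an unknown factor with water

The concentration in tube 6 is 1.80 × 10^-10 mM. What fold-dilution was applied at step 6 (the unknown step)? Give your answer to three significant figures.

Step 1: 60 μL brought to 960 μL → factor 960/60 = 16
Step 2: 140 μL + 2250 μL = 2390 μL total → factor 2390/140 = 17.071
Step 3: 70 μL brought to 48.4 mL → factor 48400/70 = 691.43
Step 4: 260 μL + 20.2 mL = 20460 μL total → factor 20460/260 = 78.692
Step 5: 35-fold → factor 35
Step 6: unknown factor x
Product of known-step factors = 5.2016 × 10^8
Overall factor = 1.50 mM / (1.80 × 10^-10 mM) = 8.3333 × 10^9
x = 8.3333 × 10^9 / 5.2016 × 10^8 = 16.0

16.0-fold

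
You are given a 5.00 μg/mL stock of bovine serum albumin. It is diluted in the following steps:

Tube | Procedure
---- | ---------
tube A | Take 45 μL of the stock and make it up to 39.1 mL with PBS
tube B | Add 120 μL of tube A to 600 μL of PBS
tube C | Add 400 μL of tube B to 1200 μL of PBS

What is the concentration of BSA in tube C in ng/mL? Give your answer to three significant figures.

0.240 ng/mL

Step 1: 45 μL brought to 39.1 mL → factor 39100/45 = 868.89
Step 2: 120 μL + 600 μL = 720 μL total → factor 720/120 = 6
Step 3: 400 μL + 1200 μL = 1600 μL total → factor 1600/400 = 4
Overall dilution factor = 868.89 × 6 × 4 = 20853
Final = 5.00 μg/mL / 20853 = 0.0002398 μg/mL = 0.240 ng/mL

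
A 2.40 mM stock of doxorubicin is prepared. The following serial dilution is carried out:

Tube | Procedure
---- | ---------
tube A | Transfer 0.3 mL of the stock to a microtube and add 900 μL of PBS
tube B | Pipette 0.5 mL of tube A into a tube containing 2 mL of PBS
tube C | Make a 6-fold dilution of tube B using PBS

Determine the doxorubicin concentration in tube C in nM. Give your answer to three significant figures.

Step 1: 0.3 mL + 900 μL = 1.2 mL total → factor 1.2/0.3 = 4
Step 2: 0.5 mL + 2 mL = 2.5 mL total → factor 2.5/0.5 = 5
Step 3: 6-fold → factor 6
Overall dilution factor = 4 × 5 × 6 = 120
Final = 2.40 mM / 120 = 0.02000 mM = 2.00 × 10^4 nM

2.00 × 10^4 nM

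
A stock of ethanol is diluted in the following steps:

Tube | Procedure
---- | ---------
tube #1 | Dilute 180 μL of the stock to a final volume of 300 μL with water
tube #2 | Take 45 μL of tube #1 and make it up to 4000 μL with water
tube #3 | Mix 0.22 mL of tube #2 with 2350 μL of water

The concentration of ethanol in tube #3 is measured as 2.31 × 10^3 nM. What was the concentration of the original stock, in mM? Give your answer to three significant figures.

4.00 mM

Step 1: 180 μL brought to 300 μL → factor 300/180 = 1.6667
Step 2: 45 μL brought to 4000 μL → factor 4000/45 = 88.889
Step 3: 0.22 mL + 2350 μL = 2.57 mL total → factor 2.57/0.22 = 11.682
Overall dilution factor = 1.6667 × 88.889 × 11.682 = 1730.6
Stock = 2.31 × 10^3 nM × 1730.6 = 3.998 × 10^6 nM = 4.00 mM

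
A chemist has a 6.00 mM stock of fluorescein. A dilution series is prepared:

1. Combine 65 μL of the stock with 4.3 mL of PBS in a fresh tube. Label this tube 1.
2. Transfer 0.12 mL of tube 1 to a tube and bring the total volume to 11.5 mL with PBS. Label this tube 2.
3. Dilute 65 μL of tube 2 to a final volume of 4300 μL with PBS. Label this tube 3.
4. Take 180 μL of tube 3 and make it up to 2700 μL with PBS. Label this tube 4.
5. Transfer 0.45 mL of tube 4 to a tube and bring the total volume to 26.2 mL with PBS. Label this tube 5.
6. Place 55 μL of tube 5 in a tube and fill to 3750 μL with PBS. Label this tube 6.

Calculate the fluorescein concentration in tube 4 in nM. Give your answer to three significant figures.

0.940 nM

Step 1: 65 μL + 4.3 mL = 4365 μL total → factor 4365/65 = 67.154
Step 2: 0.12 mL brought to 11.5 mL → factor 11.5/0.12 = 95.833
Step 3: 65 μL brought to 4300 μL → factor 4300/65 = 66.154
Step 4: 180 μL brought to 2700 μL → factor 2700/180 = 15
Dilution factor through tube 4 = 67.154 × 95.833 × 66.154 × 15 = 6.3861 × 10^6
[tube 4] = 6.00 mM / 6.3861 × 10^6 = 9.395 × 10^-7 mM = 0.940 nM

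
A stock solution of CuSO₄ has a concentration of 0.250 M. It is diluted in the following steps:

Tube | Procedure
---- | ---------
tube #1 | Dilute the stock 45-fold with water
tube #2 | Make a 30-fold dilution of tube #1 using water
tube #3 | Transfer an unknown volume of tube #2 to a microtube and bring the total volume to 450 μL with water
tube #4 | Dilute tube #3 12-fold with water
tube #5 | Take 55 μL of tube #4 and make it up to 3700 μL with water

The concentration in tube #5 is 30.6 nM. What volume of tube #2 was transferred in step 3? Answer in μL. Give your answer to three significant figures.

60.0 μL

Step 1: 45-fold → factor 45
Step 2: 30-fold → factor 30
Step 3: v brought to 450 μL → factor = 450 μL/v
Step 4: 12-fold → factor 12
Step 5: 55 μL brought to 3700 μL → factor 3700/55 = 67.273
Product of known-step factors = 1.0898 × 10^6
Overall factor = 0.250 M / (30.6 nM) = 8.1699 × 10^6
Step-3 factor = 8.1699 × 10^6 / 1.0898 × 10^6 = 7.4966
v = 450 μL / 7.4966 = 60.0 μL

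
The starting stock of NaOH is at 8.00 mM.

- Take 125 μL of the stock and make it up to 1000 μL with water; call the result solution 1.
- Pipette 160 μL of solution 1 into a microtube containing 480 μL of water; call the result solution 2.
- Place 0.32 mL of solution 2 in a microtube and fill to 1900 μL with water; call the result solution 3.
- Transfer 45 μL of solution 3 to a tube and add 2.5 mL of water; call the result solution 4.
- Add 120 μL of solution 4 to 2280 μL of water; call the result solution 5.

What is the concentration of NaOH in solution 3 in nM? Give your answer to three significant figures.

Step 1: 125 μL brought to 1000 μL → factor 1000/125 = 8
Step 2: 160 μL + 480 μL = 640 μL total → factor 640/160 = 4
Step 3: 0.32 mL brought to 1900 μL → factor 1.9/0.32 = 5.9375
Dilution factor through solution 3 = 8 × 4 × 5.9375 = 190
[solution 3] = 8.00 mM / 190 = 0.04211 mM = 4.21 × 10^4 nM

4.21 × 10^4 nM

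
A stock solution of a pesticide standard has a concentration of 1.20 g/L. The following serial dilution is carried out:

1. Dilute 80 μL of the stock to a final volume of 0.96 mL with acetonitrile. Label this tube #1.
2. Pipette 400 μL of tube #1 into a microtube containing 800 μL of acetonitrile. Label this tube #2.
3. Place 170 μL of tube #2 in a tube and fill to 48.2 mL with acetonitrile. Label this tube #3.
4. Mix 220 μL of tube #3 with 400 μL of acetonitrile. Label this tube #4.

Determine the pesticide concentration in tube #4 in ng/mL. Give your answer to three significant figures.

41.7 ng/mL

Step 1: 80 μL brought to 0.96 mL → factor 960/80 = 12
Step 2: 400 μL + 800 μL = 1200 μL total → factor 1200/400 = 3
Step 3: 170 μL brought to 48.2 mL → factor 48200/170 = 283.53
Step 4: 220 μL + 400 μL = 620 μL total → factor 620/220 = 2.8182
Overall dilution factor = 12 × 3 × 283.53 × 2.8182 = 28765
Final = 1.20 g/L / 28765 = 4.172 × 10^-5 g/L = 41.7 ng/mL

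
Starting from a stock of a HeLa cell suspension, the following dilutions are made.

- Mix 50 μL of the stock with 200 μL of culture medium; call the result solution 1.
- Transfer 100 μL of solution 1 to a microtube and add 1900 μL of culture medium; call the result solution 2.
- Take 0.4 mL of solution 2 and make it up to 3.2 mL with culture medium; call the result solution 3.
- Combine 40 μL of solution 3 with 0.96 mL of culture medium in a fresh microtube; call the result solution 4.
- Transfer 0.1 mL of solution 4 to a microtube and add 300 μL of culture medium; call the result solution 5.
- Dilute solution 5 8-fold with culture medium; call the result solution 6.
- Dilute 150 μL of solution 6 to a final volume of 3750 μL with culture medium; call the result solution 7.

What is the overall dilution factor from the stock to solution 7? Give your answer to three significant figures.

Step 1: 50 μL + 200 μL = 250 μL total → factor 250/50 = 5
Step 2: 100 μL + 1900 μL = 2000 μL total → factor 2000/100 = 20
Step 3: 0.4 mL brought to 3.2 mL → factor 3.2/0.4 = 8
Step 4: 40 μL + 0.96 mL = 1000 μL total → factor 1000/40 = 25
Step 5: 0.1 mL + 300 μL = 0.4 mL total → factor 0.4/0.1 = 4
Step 6: 8-fold → factor 8
Step 7: 150 μL brought to 3750 μL → factor 3750/150 = 25
Overall dilution factor = 5 × 20 × 8 × 25 × 4 × 8 × 25 = 1.6 × 10^7

1.60 × 10^7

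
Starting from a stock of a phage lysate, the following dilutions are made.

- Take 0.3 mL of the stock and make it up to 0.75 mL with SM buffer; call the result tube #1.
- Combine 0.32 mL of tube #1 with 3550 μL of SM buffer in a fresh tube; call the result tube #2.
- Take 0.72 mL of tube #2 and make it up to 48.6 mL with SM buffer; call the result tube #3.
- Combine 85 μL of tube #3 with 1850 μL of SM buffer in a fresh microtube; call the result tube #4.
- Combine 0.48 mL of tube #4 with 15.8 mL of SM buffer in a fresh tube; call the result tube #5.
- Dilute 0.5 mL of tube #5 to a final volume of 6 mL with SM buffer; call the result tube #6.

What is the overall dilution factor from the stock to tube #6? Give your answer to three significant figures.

1.89 × 10^7

Step 1: 0.3 mL brought to 0.75 mL → factor 0.75/0.3 = 2.5
Step 2: 0.32 mL + 3550 μL = 3.87 mL total → factor 3.87/0.32 = 12.094
Step 3: 0.72 mL brought to 48.6 mL → factor 48.6/0.72 = 67.5
Step 4: 85 μL + 1850 μL = 1935 μL total → factor 1935/85 = 22.765
Step 5: 0.48 mL + 15.8 mL = 16.28 mL total → factor 16.28/0.48 = 33.917
Step 6: 0.5 mL brought to 6 mL → factor 6/0.5 = 12
Overall dilution factor = 2.5 × 12.094 × 67.5 × 22.765 × 33.917 × 12 = 1.8909 × 10^7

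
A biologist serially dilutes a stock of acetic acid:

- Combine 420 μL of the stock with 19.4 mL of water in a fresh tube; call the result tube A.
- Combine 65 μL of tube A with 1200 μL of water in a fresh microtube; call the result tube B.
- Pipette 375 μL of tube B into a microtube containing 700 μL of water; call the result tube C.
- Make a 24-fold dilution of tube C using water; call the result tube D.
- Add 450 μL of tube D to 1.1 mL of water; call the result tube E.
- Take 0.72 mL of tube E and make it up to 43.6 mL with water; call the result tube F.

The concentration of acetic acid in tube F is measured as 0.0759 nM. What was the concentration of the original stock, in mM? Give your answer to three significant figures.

Step 1: 420 μL + 19.4 mL = 19820 μL total → factor 19820/420 = 47.19
Step 2: 65 μL + 1200 μL = 1265 μL total → factor 1265/65 = 19.462
Step 3: 375 μL + 700 μL = 1075 μL total → factor 1075/375 = 2.8667
Step 4: 24-fold → factor 24
Step 5: 450 μL + 1.1 mL = 1550 μL total → factor 1550/450 = 3.4444
Step 6: 0.72 mL brought to 43.6 mL → factor 43.6/0.72 = 60.556
Overall dilution factor = 47.19 × 19.462 × 2.8667 × 24 × 3.4444 × 60.556 = 1.3179 × 10^7
Stock = 0.0759 nM × 1.3179 × 10^7 = 1.000 × 10^6 nM = 1.00 mM

1.00 mM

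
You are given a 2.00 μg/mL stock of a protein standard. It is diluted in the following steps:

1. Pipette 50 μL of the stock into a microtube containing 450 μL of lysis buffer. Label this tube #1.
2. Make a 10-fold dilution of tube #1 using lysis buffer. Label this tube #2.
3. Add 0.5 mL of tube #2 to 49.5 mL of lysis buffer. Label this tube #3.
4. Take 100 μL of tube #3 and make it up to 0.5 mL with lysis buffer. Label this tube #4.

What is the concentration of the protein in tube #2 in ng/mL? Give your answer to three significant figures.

Step 1: 50 μL + 450 μL = 500 μL total → factor 500/50 = 10
Step 2: 10-fold → factor 10
Dilution factor through tube #2 = 10 × 10 = 100
[tube #2] = 2.00 μg/mL / 100 = 0.02000 μg/mL = 20.0 ng/mL

20.0 ng/mL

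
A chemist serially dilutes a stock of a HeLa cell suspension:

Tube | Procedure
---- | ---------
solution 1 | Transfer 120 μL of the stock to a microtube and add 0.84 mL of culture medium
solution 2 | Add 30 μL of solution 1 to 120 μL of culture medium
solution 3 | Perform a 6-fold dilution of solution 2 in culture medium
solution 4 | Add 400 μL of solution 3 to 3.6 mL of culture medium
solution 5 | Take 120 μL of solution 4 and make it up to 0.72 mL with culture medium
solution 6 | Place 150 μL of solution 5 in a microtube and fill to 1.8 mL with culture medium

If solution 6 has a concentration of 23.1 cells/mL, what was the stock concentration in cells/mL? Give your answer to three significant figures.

3.99 × 10^6 cells/mL

Step 1: 120 μL + 0.84 mL = 960 μL total → factor 960/120 = 8
Step 2: 30 μL + 120 μL = 150 μL total → factor 150/30 = 5
Step 3: 6-fold → factor 6
Step 4: 400 μL + 3.6 mL = 4000 μL total → factor 4000/400 = 10
Step 5: 120 μL brought to 0.72 mL → factor 720/120 = 6
Step 6: 150 μL brought to 1.8 mL → factor 1800/150 = 12
Overall dilution factor = 8 × 5 × 6 × 10 × 6 × 12 = 1.728 × 10^5
Stock = 23.1 cells/mL × 1.728 × 10^5 = 3.99 × 10^6 cells/mL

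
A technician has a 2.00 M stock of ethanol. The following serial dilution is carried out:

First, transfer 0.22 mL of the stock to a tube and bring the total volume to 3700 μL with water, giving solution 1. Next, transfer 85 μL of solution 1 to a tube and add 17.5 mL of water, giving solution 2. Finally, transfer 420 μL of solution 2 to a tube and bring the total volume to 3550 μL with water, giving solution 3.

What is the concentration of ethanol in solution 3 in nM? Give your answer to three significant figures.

Step 1: 0.22 mL brought to 3700 μL → factor 3.7/0.22 = 16.818
Step 2: 85 μL + 17.5 mL = 17585 μL total → factor 17585/85 = 206.88
Step 3: 420 μL brought to 3550 μL → factor 3550/420 = 8.4524
Overall dilution factor = 16.818 × 206.88 × 8.4524 = 29409
Final = 2.00 M / 29409 = 6.801 × 10^-5 M = 6.80 × 10^4 nM

6.80 × 10^4 nM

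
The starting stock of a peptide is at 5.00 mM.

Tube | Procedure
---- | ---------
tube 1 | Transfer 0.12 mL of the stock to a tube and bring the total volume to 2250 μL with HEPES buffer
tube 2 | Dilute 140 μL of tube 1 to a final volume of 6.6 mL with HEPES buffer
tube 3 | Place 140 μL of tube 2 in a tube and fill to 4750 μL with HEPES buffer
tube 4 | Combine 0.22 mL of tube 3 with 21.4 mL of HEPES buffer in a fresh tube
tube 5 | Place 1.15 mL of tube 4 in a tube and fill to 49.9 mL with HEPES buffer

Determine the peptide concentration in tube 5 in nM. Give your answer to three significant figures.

0.0391 nM

Step 1: 0.12 mL brought to 2250 μL → factor 2.25/0.12 = 18.75
Step 2: 140 μL brought to 6.6 mL → factor 6600/140 = 47.143
Step 3: 140 μL brought to 4750 μL → factor 4750/140 = 33.929
Step 4: 0.22 mL + 21.4 mL = 21.62 mL total → factor 21.62/0.22 = 98.273
Step 5: 1.15 mL brought to 49.9 mL → factor 49.9/1.15 = 43.391
Overall dilution factor = 18.75 × 47.143 × 33.929 × 98.273 × 43.391 = 1.2788 × 10^8
Final = 5.00 mM / 1.2788 × 10^8 = 3.910 × 10^-8 mM = 0.0391 nM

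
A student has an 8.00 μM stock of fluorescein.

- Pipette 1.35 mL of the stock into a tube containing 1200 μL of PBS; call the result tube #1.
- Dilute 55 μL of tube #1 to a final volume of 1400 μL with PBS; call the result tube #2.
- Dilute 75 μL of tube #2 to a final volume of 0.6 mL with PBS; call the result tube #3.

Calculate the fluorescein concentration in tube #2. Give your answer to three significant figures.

Step 1: 1.35 mL + 1200 μL = 2.55 mL total → factor 2.55/1.35 = 1.8889
Step 2: 55 μL brought to 1400 μL → factor 1400/55 = 25.455
Dilution factor through tube #2 = 1.8889 × 25.455 = 48.081
[tube #2] = 8.00 μM / 48.081 = 0.166 μM

0.166 μM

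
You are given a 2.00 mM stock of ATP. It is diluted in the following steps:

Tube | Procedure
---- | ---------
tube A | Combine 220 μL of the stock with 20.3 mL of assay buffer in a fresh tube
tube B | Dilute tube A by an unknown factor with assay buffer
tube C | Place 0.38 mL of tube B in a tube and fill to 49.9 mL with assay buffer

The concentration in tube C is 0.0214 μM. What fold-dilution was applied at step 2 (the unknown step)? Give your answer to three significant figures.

7.63-fold

Step 1: 220 μL + 20.3 mL = 20520 μL total → factor 20520/220 = 93.273
Step 2: unknown factor x
Step 3: 0.38 mL brought to 49.9 mL → factor 49.9/0.38 = 131.32
Product of known-step factors = 12248
Overall factor = 2.00 mM / (0.0214 μM) = 93458
x = 93458 / 12248 = 7.63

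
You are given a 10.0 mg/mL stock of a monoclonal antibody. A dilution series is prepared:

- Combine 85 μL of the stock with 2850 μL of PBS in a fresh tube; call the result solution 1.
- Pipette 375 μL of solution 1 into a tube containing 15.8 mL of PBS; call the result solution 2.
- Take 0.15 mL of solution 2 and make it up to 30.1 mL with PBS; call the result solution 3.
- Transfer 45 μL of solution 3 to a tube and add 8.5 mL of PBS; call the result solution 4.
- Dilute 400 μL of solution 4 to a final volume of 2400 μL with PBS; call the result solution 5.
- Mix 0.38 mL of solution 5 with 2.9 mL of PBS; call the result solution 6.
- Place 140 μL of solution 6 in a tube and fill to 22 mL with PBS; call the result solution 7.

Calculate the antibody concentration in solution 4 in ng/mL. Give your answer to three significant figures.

Step 1: 85 μL + 2850 μL = 2935 μL total → factor 2935/85 = 34.529
Step 2: 375 μL + 15.8 mL = 16175 μL total → factor 16175/375 = 43.133
Step 3: 0.15 mL brought to 30.1 mL → factor 30.1/0.15 = 200.67
Step 4: 45 μL + 8.5 mL = 8545 μL total → factor 8545/45 = 189.89
Dilution factor through solution 4 = 34.529 × 43.133 × 200.67 × 189.89 = 5.6751 × 10^7
[solution 4] = 10.0 mg/mL / 5.6751 × 10^7 = 1.762 × 10^-7 mg/mL = 0.176 ng/mL

0.176 ng/mL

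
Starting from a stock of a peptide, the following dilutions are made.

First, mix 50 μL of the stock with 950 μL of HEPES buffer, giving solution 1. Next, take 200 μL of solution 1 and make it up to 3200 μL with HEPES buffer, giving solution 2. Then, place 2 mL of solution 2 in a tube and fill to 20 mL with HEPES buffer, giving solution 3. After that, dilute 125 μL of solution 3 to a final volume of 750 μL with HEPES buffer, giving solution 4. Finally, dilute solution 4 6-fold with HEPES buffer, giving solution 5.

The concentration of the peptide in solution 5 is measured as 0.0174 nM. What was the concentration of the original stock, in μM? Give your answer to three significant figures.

Step 1: 50 μL + 950 μL = 1000 μL total → factor 1000/50 = 20
Step 2: 200 μL brought to 3200 μL → factor 3200/200 = 16
Step 3: 2 mL brought to 20 mL → factor 20/2 = 10
Step 4: 125 μL brought to 750 μL → factor 750/125 = 6
Step 5: 6-fold → factor 6
Overall dilution factor = 20 × 16 × 10 × 6 × 6 = 1.152 × 10^5
Stock = 0.0174 nM × 1.152 × 10^5 = 2004 nM = 2.00 μM

2.00 μM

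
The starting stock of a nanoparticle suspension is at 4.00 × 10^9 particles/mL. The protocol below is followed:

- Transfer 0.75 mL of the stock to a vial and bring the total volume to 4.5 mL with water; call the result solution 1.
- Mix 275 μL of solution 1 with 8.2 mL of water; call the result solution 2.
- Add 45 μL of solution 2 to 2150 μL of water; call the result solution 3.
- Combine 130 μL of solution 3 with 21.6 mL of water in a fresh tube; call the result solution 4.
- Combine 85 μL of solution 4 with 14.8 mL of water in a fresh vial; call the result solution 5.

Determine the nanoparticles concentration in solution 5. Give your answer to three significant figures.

15.2 particles/mL

Step 1: 0.75 mL brought to 4.5 mL → factor 4.5/0.75 = 6
Step 2: 275 μL + 8.2 mL = 8475 μL total → factor 8475/275 = 30.818
Step 3: 45 μL + 2150 μL = 2195 μL total → factor 2195/45 = 48.778
Step 4: 130 μL + 21.6 mL = 21730 μL total → factor 21730/130 = 167.15
Step 5: 85 μL + 14.8 mL = 14885 μL total → factor 14885/85 = 175.12
Overall dilution factor = 6 × 30.818 × 48.778 × 167.15 × 175.12 = 2.6401 × 10^8
Final = 4.00 × 10^9 particles/mL / 2.6401 × 10^8 = 15.2 particles/mL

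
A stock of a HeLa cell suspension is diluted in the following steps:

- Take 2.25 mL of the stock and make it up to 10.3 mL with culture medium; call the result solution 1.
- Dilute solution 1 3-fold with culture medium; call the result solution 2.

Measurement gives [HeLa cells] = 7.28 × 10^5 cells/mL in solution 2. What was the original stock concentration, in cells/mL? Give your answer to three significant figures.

1.00 × 10^7 cells/mL

Step 1: 2.25 mL brought to 10.3 mL → factor 10.3/2.25 = 4.5778
Step 2: 3-fold → factor 3
Overall dilution factor = 4.5778 × 3 = 13.733
Stock = 7.28 × 10^5 cells/mL × 13.733 = 1.00 × 10^7 cells/mL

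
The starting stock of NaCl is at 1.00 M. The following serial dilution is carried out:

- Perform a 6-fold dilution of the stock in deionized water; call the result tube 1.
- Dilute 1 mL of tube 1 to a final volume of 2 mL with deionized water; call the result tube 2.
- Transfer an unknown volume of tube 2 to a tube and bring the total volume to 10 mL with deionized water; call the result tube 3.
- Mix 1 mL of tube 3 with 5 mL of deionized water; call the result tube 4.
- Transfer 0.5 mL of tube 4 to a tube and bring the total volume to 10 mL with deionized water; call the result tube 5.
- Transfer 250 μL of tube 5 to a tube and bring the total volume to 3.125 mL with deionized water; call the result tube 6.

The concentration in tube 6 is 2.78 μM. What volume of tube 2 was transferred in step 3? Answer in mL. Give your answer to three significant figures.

Step 1: 6-fold → factor 6
Step 2: 1 mL brought to 2 mL → factor 2/1 = 2
Step 3: v brought to 10 mL → factor = 10 mL/v
Step 4: 1 mL + 5 mL = 6 mL total → factor 6/1 = 6
Step 5: 0.5 mL brought to 10 mL → factor 10/0.5 = 20
Step 6: 250 μL brought to 3.125 mL → factor 3125/250 = 12.5
Product of known-step factors = 18000
Overall factor = 1.00 M / (2.78 μM) = 3.5971 × 10^5
Step-3 factor = 3.5971 × 10^5 / 18000 = 19.984
v = 10 mL / 19.984 = 0.500 mL

0.500 mL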